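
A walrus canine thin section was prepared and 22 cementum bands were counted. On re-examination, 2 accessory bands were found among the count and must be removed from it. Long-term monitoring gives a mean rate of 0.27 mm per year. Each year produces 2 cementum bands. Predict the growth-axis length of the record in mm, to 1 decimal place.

2.7 mm

After corrections the count is 22 − 2 = 20 cementum bands.
20 cementum bands at 2 per year is 20 / 2 = 10 years.
10 years at 0.27 mm/year gives 0.27 × 10 = 2.7 mm.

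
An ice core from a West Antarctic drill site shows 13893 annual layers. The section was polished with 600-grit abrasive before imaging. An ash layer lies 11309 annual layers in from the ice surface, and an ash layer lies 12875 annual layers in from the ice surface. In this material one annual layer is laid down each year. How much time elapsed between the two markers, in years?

Separation: 12875 − 11309 = 1566 annual layers.
That is 1566 years at one annual layer per year.

1566 years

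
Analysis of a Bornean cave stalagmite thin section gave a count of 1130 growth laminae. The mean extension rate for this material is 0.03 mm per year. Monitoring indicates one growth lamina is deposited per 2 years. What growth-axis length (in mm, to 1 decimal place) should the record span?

67.8 mm

Multiplying by 2 years per growth lamina: 1130 × 2 = 2260 years.
2260 years at 0.03 mm/year gives 0.03 × 2260 = 67.8 mm.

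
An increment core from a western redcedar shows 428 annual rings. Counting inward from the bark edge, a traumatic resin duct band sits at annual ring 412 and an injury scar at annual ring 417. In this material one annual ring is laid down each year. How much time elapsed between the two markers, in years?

Separation: 417 − 412 = 5 annual rings.
One annual ring per year makes the interval 5 years.

5 years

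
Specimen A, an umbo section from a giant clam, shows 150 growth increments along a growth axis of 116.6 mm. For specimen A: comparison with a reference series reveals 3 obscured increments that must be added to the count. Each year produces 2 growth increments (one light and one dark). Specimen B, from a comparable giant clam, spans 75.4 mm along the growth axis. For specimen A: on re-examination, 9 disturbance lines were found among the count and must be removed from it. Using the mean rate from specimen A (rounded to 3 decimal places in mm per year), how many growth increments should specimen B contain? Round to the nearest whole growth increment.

Specimen A: true growth increment count = 150 − 9 + 3 = 144.
Specimen A: 144 growth increments at 2 per year is 144 / 2 = 72 years.
A: Mean rate = 116.6 mm / 72 years ≈ 1.619 mm/year.
B spans 75.4 / 1.619 = 46.57 years; at 2 growth increments per year that is 46.57 × 2 ≈ 93 growth increments.

93 growth increments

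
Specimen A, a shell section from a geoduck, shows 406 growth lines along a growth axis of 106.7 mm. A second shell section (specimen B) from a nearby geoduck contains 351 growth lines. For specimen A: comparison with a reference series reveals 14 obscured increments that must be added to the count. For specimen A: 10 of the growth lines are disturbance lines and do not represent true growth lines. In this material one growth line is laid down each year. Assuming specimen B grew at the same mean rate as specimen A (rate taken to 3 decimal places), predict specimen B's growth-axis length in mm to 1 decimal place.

91.3 mm

Specimen A: adjusted count: 406 − 10 + 14 = 410 growth lines.
A: Mean rate = 106.7 mm / 410 years ≈ 0.260 mm per year.
Length of B = 0.260 × 351 = 91.3 mm.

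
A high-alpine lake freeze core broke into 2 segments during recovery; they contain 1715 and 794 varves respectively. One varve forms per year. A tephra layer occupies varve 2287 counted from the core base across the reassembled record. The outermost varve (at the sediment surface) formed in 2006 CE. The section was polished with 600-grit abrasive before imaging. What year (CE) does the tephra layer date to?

Total varves = 1715 + 794 = 2509.
2509 − 2287 = 222 varves lie beyond the tephra layer toward the sediment surface.
2006 − 222 = 1784 CE.

1784 CE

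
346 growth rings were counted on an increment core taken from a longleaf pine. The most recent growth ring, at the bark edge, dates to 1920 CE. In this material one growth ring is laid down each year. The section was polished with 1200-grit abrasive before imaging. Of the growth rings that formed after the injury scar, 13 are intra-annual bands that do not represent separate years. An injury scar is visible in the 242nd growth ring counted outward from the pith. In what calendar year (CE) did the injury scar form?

346 − 242 = 104 growth rings lie beyond the injury scar toward the bark edge.
Excluding 13 false growth rings: 104 − 13 = 91.
The growth ring at the bark edge is 1920 CE, so the injury scar dates to 1920 − 91 = 1829 CE.

1829 CE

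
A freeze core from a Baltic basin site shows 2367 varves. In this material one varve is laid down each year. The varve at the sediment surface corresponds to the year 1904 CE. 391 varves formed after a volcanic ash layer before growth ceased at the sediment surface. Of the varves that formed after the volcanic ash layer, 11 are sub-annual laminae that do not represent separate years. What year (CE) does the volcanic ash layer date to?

1524 CE

391 varves formed after the volcanic ash layer.
Excluding 11 false varves: 391 − 11 = 380.
Counting back 380 years from 1904 CE places the volcanic ash layer in 1904 − 380 = 1524 CE.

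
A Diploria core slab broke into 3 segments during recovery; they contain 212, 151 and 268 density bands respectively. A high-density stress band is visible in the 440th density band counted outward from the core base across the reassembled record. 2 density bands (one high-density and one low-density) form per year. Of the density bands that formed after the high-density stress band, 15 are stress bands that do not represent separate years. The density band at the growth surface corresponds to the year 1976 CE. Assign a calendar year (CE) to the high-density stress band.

1888 CE

Total density bands = 212 + 151 + 268 = 631.
631 − 440 = 191 density bands lie beyond the high-density stress band toward the growth surface.
191 − 15 false = 176 true density bands after the high-density stress band.
Dividing by 2 density bands per year: 176 / 2 = 88 years.
The density band at the growth surface is 1976 CE, so the high-density stress band dates to 1976 − 88 = 1888 CE.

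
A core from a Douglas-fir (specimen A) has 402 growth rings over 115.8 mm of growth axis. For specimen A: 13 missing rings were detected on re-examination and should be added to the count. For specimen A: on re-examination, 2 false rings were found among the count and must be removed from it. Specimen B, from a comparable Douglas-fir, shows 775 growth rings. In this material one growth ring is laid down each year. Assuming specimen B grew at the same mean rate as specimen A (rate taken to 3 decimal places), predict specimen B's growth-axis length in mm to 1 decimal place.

217.0 mm

Specimen A: true growth ring count = 402 − 2 + 13 = 413.
A: Mean rate = 115.8 mm / 413 years ≈ 0.280 mm/year.
Length of B = 0.280 × 775 = 217.0 mm.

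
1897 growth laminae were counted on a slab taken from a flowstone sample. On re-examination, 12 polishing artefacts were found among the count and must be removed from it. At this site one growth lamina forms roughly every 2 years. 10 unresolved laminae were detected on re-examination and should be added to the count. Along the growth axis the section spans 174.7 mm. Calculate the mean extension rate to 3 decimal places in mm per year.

0.046 mm per year

Adjusted count: 1897 − 12 + 10 = 1895 growth laminae.
At 2 years per growth lamina, 1895 × 2 = 3790 years.
Mean rate = 174.7 mm / 3790 years ≈ 0.046 mm per year.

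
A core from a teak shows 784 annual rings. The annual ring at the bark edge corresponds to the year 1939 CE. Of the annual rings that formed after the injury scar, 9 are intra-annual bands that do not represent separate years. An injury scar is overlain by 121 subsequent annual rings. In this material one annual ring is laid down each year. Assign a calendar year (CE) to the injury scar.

1827 CE

121 annual rings formed after the injury scar.
Excluding 9 false annual rings: 121 − 9 = 112.
The annual ring at the bark edge is 1939 CE, so the injury scar dates to 1939 − 112 = 1827 CE.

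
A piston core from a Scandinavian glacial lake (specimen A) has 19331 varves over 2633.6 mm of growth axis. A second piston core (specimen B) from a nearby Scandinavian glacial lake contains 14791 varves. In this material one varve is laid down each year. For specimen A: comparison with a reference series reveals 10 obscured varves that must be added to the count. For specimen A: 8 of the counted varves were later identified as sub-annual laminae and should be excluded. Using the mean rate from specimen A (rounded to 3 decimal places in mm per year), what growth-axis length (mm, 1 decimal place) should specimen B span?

2011.6 mm

Specimen A: correcting the raw count gives 19331 − 8 + 10 = 19333 true varves.
A: 2633.6 mm over 19333 years gives 2633.6 / 19333 ≈ 0.136 mm/year.
For B, 0.136 mm/year × 14791 years = 2011.6 mm.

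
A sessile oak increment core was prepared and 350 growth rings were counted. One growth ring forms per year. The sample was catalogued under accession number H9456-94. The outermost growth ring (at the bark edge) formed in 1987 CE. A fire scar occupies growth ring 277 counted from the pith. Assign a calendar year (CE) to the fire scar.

1914 CE

Between growth ring 277 and the bark edge there are 350 − 277 = 73 growth rings.
Counting back 73 years from 1987 CE places the fire scar in 1987 − 73 = 1914 CE.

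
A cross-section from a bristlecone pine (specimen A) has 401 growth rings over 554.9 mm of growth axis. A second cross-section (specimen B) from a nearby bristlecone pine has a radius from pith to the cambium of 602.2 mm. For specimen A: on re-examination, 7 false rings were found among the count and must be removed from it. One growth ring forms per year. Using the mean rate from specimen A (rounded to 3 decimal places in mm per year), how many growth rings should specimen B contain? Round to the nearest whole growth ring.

428 growth rings

Specimen A: true growth ring count = 401 − 7 = 394.
A: Mean rate = 554.9 mm / 394 years ≈ 1.408 mm/year.
B spans 602.2 / 1.408 = 427.70 years ≈ 428 growth rings.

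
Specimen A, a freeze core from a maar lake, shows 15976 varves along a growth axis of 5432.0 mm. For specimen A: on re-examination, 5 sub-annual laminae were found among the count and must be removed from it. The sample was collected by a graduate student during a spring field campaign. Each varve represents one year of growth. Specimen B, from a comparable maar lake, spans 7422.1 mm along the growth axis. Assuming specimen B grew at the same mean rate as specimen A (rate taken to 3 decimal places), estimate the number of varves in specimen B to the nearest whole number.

Specimen A: adjusted count: 15976 − 5 = 15971 varves.
A: Extension rate ≈ 5432.0 / 15971 = 0.340 mm per year.
For B, 7422.1 / 0.340 = 21829.71 years ≈ 21830 varves.

21830 varves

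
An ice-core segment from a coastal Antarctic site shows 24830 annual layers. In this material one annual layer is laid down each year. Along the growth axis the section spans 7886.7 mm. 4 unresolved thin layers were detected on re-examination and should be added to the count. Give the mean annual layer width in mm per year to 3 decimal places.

True annual layer count = 24830 + 4 = 24834.
Extension rate ≈ 7886.7 / 24834 = 0.318 mm per year.

0.318 mm per year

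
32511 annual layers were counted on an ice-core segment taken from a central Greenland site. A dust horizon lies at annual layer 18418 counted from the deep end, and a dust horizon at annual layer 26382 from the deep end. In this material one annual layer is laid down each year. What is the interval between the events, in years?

The two markers are separated by 26382 − 18418 = 7964 annual layers.
One annual layer per year makes the interval 7964 years.

7964 years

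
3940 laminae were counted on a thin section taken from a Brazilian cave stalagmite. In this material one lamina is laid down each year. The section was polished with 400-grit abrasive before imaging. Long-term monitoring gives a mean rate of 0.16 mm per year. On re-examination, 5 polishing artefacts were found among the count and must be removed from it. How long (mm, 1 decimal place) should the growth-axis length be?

629.6 mm

After corrections the count is 3940 − 5 = 3935 laminae.
3935 years at 0.16 mm/year gives 0.16 × 3935 = 629.6 mm.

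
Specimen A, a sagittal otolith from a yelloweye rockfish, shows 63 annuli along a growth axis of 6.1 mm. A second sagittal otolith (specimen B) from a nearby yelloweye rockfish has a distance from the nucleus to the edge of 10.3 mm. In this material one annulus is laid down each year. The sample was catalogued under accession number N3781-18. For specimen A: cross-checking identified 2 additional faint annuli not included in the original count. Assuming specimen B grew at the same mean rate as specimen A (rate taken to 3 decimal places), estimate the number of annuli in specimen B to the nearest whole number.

110 annuli

Specimen A: correcting the raw count gives 63 + 2 = 65 true annuli.
A: 6.1 mm over 65 years gives 6.1 / 65 ≈ 0.094 mm/year.
Specimen B: 10.3 mm / 0.094 mm per year = 109.57 years ≈ 110 annuli.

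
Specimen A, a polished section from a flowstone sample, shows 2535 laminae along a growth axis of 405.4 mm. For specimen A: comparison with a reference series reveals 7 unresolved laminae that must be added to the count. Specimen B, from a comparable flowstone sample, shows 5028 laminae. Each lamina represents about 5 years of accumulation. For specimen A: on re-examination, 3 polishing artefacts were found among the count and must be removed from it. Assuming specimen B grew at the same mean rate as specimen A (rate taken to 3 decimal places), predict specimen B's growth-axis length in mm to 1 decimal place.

Specimen A: adjusted count: 2535 − 3 + 7 = 2539 laminae.
Specimen A: at 5 years per lamina, 2539 × 5 = 12695 years.
A: Extension rate ≈ 405.4 / 12695 = 0.032 mm per year.
Specimen B: 5028 laminae at 5 years each span 5028 × 5 = 25140 years. Length of B = 0.032 × 25140 = 804.5 mm.

804.5 mm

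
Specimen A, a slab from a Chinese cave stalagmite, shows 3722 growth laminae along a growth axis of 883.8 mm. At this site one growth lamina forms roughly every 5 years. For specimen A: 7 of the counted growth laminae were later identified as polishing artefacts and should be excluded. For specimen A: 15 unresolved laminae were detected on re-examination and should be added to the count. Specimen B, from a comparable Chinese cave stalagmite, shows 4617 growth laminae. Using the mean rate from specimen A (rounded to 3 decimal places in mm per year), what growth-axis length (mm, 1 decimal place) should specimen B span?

1085.0 mm

Specimen A: correcting the raw count gives 3722 − 7 + 15 = 3730 true growth laminae.
Specimen A: 3730 growth laminae at 5 years each span 3730 × 5 = 18650 years.
A: 883.8 mm over 18650 years gives 883.8 / 18650 ≈ 0.047 mm/yr.
Specimen B: 4617 growth laminae at 5 years each span 4617 × 5 = 23085 years. Length of B = 0.047 × 23085 = 1085.0 mm.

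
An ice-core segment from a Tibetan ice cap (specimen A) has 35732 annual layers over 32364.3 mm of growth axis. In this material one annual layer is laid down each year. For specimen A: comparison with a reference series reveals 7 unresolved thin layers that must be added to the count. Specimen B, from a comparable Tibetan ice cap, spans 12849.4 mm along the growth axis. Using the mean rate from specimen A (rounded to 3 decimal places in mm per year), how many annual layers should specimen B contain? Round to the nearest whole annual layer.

Specimen A: adjusted count: 35732 + 7 = 35739 annual layers.
A: Extension rate ≈ 32364.3 / 35739 = 0.906 mm/year.
Specimen B: 12849.4 mm / 0.906 mm per year = 14182.56 years ≈ 14183 annual layers.

14183 annual layers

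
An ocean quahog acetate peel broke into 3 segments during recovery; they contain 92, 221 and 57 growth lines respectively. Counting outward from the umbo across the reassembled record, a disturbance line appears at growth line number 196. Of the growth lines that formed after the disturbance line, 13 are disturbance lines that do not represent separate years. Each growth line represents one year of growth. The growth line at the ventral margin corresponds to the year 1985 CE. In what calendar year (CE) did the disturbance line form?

1824 CE

Total growth lines = 92 + 221 + 57 = 370.
The disturbance line sits at growth line 196 from the umbo, so 370 − 196 = 174 growth lines formed after it.
Excluding 13 false growth lines: 174 − 13 = 161.
Counting back 161 years from 1985 CE places the disturbance line in 1985 − 161 = 1824 CE.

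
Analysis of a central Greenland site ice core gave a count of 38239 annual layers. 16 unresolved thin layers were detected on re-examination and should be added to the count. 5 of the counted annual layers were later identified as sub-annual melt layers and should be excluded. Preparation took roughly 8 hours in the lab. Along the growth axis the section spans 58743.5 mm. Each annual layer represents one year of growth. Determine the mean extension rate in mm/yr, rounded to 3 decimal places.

1.536 mm/yr

Adjusted count: 38239 − 5 + 16 = 38250 annual layers.
Mean rate = 58743.5 mm / 38250 years ≈ 1.536 mm/yr.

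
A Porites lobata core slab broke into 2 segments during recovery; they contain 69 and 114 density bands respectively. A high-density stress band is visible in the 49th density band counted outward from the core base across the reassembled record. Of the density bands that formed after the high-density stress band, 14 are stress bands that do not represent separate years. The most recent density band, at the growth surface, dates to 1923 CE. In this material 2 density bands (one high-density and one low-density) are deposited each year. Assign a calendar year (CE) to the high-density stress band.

1863 CE

Total density bands = 69 + 114 = 183.
Between density band 49 and the growth surface there are 183 − 49 = 134 density bands.
Removing the 14 false density bands leaves 134 − 14 = 120 true density bands beyond the high-density stress band.
With 2 density bands per year, 120 / 2 = 60 years.
1923 − 60 = 1863 CE.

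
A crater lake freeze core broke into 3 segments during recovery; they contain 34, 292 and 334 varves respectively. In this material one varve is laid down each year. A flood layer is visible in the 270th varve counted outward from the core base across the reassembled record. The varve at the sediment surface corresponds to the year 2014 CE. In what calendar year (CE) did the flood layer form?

Total varves = 34 + 292 + 334 = 660.
Between varve 270 and the sediment surface there are 660 − 270 = 390 varves.
2014 − 390 = 1624 CE.

1624 CE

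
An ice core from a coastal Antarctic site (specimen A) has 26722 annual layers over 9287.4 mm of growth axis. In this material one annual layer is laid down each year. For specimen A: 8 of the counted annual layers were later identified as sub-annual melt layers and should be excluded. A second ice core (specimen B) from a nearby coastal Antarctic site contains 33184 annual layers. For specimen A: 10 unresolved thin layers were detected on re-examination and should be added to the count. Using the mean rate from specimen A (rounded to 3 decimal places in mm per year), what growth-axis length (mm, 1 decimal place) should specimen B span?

Specimen A: after corrections the count is 26722 − 8 + 10 = 26724 annual layers.
A: Mean rate = 9287.4 mm / 26724 years ≈ 0.348 mm/yr.
B's length ≈ 0.348 × 33184 = 11548.0 mm.

11548.0 mm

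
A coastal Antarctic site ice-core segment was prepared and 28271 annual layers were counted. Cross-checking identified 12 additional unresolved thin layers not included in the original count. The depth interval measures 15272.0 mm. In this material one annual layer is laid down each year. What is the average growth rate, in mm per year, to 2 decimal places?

Correcting the raw count gives 28271 + 12 = 28283 true annual layers.
15272.0 mm over 28283 years gives 15272.0 / 28283 ≈ 0.54 mm per year.

0.54 mm per year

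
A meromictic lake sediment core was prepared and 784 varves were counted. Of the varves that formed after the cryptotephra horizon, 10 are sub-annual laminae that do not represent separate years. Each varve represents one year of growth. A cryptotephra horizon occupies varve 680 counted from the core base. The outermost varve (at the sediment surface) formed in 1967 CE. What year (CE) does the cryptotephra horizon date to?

The cryptotephra horizon sits at varve 680 from the core base, so 784 − 680 = 104 varves formed after it.
Removing the 10 false varves leaves 104 − 10 = 94 true varves beyond the cryptotephra horizon.
Counting back 94 years from 1967 CE places the cryptotephra horizon in 1967 − 94 = 1873 CE.

1873 CE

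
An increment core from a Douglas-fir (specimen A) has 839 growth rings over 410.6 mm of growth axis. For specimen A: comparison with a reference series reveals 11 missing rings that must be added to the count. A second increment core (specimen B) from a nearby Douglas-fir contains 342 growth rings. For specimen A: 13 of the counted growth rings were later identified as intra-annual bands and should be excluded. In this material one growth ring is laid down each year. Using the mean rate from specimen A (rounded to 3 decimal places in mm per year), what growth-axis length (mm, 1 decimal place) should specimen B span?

Specimen A: correcting the raw count gives 839 − 13 + 11 = 837 true growth rings.
A: 410.6 mm over 837 years gives 410.6 / 837 ≈ 0.491 mm/yr.
For B, 0.491 mm/year × 342 years = 167.9 mm.

167.9 mm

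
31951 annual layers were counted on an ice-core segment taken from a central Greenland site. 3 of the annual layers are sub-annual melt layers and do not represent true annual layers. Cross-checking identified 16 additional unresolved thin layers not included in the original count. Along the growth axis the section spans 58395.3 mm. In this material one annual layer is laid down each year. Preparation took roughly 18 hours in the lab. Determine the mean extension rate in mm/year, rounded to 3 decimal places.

After corrections the count is 31951 − 3 + 16 = 31964 annual layers.
Mean rate = 58395.3 mm / 31964 years ≈ 1.827 mm/year.

1.827 mm/year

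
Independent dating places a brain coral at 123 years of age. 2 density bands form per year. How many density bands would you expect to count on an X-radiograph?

246 density bands

With 2 density bands per year, 123 years would produce 123 × 2 = 246 density bands.
So 246 density bands should be present.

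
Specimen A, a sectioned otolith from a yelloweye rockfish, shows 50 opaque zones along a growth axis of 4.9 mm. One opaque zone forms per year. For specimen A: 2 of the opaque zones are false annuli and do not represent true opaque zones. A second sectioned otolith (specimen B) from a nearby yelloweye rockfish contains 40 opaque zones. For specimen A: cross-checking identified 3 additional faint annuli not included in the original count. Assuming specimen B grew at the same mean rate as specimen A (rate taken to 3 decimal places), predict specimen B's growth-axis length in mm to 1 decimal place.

Specimen A: correcting the raw count gives 50 − 2 + 3 = 51 true opaque zones.
A: 4.9 mm over 51 years gives 4.9 / 51 ≈ 0.096 mm/year.
Length of B = 0.096 × 40 = 3.8 mm.

3.8 mm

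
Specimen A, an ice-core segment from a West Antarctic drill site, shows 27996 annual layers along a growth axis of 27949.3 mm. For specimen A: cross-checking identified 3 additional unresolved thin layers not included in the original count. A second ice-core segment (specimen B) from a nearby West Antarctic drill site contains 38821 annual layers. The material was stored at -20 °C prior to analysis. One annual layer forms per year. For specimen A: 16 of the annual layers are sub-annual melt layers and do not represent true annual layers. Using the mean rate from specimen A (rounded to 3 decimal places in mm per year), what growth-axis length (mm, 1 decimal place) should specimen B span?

Specimen A: true annual layer count = 27996 − 16 + 3 = 27983.
A: Mean rate = 27949.3 mm / 27983 years ≈ 0.999 mm/yr.
B's length ≈ 0.999 × 38821 = 38782.2 mm.

38782.2 mm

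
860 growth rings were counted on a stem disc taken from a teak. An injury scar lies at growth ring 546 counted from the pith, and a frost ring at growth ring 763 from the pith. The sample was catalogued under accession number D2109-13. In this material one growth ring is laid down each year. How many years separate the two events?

217 years

Separation: 763 − 546 = 217 growth rings.
At one growth ring per year, 217 years elapsed between them.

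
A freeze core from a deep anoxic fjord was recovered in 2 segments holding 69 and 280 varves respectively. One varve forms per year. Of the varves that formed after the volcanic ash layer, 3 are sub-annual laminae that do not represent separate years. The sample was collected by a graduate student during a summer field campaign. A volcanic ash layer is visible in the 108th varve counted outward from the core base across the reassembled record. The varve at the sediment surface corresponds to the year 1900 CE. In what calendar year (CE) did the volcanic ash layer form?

1662 CE

Total varves = 69 + 280 = 349.
349 − 108 = 241 varves lie beyond the volcanic ash layer toward the sediment surface.
241 − 3 false = 238 true varves after the volcanic ash layer.
The varve at the sediment surface is 1900 CE, so the volcanic ash layer dates to 1900 − 238 = 1662 CE.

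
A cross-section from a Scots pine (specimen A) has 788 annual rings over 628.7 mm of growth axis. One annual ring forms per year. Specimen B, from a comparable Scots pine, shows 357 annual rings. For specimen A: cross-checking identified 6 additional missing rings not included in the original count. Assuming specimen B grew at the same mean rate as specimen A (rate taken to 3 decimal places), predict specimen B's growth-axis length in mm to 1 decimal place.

Specimen A: correcting the raw count gives 788 + 6 = 794 true annual rings.
A: 628.7 mm over 794 years gives 628.7 / 794 ≈ 0.792 mm/year.
B's length ≈ 0.792 × 357 = 282.7 mm.

282.7 mm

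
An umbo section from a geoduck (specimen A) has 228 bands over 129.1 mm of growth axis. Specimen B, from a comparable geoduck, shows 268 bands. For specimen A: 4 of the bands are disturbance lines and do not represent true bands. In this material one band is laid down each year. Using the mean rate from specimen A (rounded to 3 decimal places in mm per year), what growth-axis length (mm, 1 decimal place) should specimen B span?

Specimen A: adjusted count: 228 − 4 = 224 bands.
A: 129.1 mm over 224 years gives 129.1 / 224 ≈ 0.576 mm/year.
Length of B = 0.576 × 268 = 154.4 mm.

154.4 mm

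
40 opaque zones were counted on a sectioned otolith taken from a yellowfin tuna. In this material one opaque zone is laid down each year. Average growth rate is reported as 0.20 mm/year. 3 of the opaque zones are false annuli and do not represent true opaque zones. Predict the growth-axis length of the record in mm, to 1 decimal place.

After corrections the count is 40 − 3 = 37 opaque zones.
Predicted length = 0.20 mm/year × 37 years = 7.4 mm.

7.4 mm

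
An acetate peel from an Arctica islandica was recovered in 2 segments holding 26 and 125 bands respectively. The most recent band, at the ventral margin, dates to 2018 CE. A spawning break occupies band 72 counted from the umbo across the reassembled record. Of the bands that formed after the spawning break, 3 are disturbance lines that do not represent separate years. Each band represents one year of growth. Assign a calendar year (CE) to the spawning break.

1942 CE

Total bands = 26 + 125 = 151.
151 − 72 = 79 bands lie beyond the spawning break toward the ventral margin.
Removing the 3 false bands leaves 79 − 3 = 76 true bands beyond the spawning break.
2018 − 76 = 1942 CE.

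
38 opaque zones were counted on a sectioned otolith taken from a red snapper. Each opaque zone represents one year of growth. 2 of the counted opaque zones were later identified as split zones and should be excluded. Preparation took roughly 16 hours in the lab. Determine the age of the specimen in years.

True opaque zone count = 38 − 2 = 36.
With a one-to-one opaque zone periodicity this is 36 years.

36 years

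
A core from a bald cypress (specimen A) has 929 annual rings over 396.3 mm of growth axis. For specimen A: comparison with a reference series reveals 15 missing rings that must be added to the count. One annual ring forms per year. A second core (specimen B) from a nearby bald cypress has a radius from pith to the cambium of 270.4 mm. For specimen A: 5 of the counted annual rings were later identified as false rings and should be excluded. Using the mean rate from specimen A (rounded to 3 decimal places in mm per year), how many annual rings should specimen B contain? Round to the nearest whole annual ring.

641 annual rings

Specimen A: adjusted count: 929 − 5 + 15 = 939 annual rings.
A: Mean rate = 396.3 mm / 939 years ≈ 0.422 mm per year.
B spans 270.4 / 0.422 = 640.76 years ≈ 641 annual rings.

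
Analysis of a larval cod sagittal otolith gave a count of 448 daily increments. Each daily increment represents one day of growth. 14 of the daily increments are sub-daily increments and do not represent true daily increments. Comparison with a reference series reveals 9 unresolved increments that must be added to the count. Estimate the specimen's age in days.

443 days

After corrections the count is 448 − 14 + 9 = 443 daily increments.
At one daily increment per day, that is 443 days.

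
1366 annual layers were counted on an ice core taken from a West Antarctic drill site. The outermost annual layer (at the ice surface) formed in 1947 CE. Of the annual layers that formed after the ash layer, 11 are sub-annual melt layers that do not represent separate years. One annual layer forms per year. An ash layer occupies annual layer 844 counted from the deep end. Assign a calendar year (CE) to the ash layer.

Between annual layer 844 and the ice surface there are 1366 − 844 = 522 annual layers.
Removing the 11 false annual layers leaves 522 − 11 = 511 true annual layers beyond the ash layer.
The annual layer at the ice surface is 1947 CE, so the ash layer dates to 1947 − 511 = 1436 CE.

1436 CE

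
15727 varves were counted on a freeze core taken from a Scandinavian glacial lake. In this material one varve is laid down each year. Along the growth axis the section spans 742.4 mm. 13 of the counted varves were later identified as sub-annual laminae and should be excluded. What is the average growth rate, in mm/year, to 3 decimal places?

Adjusted count: 15727 − 13 = 15714 varves.
Mean rate = 742.4 mm / 15714 years ≈ 0.047 mm/year.

0.047 mm/year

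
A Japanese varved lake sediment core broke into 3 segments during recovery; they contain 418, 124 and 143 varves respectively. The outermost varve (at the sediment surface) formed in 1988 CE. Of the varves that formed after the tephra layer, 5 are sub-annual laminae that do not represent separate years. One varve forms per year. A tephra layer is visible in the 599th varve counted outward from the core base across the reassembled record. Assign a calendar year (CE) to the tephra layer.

Total varves = 418 + 124 + 143 = 685.
The tephra layer sits at varve 599 from the core base, so 685 − 599 = 86 varves formed after it.
Removing the 5 false varves leaves 86 − 5 = 81 true varves beyond the tephra layer.
Counting back 81 years from 1988 CE places the tephra layer in 1988 − 81 = 1907 CE.

1907 CE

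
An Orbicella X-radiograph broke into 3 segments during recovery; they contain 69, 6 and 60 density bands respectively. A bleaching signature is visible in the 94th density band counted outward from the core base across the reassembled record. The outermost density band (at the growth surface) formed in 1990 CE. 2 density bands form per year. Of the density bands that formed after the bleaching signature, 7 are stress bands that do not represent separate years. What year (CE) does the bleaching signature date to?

1973 CE

Total density bands = 69 + 6 + 60 = 135.
135 − 94 = 41 density bands lie beyond the bleaching signature toward the growth surface.
Removing the 7 false density bands leaves 41 − 7 = 34 true density bands beyond the bleaching signature.
34 density bands at 2 per year is 34 / 2 = 17 years.
1990 − 17 = 1973 CE.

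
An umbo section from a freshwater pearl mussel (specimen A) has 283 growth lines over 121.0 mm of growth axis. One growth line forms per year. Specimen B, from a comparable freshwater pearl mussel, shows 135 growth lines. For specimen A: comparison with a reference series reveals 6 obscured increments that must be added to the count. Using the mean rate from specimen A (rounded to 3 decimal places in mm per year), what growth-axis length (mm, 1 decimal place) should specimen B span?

56.6 mm

Specimen A: after corrections the count is 283 + 6 = 289 growth lines.
A: Mean rate = 121.0 mm / 289 years ≈ 0.419 mm per year.
B's length ≈ 0.419 × 135 = 56.6 mm.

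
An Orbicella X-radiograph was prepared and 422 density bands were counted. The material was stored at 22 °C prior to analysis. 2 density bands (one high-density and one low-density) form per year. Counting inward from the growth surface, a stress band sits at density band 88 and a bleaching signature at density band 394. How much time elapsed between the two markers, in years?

153 years

394 − 88 = 306 density bands lie between the two events.
306 density bands at 2 per year is 306 / 2 = 153 years.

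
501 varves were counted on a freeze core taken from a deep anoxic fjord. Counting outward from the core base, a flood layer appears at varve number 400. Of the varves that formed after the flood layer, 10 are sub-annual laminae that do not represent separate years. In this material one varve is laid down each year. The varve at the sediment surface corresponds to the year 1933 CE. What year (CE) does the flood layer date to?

501 − 400 = 101 varves lie beyond the flood layer toward the sediment surface.
101 − 10 false = 91 true varves after the flood layer.
Counting back 91 years from 1933 CE places the flood layer in 1933 − 91 = 1842 CE.

1842 CE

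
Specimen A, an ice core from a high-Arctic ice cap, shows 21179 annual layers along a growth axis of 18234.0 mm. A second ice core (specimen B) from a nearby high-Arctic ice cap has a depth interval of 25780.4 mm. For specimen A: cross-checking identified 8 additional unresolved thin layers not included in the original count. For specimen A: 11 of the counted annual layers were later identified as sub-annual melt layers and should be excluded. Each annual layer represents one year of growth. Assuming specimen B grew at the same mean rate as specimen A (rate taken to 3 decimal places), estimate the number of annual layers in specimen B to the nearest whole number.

29942 annual layers

Specimen A: correcting the raw count gives 21179 − 11 + 8 = 21176 true annual layers.
A: Mean rate = 18234.0 mm / 21176 years ≈ 0.861 mm per year.
For B, 25780.4 / 0.861 = 29942.39 years ≈ 29942 annual layers.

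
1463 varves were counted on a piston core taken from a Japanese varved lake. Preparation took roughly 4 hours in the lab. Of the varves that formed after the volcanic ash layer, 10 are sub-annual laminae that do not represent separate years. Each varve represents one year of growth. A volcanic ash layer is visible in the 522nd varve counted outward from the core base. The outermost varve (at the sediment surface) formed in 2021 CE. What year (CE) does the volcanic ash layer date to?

1090 CE

1463 − 522 = 941 varves lie beyond the volcanic ash layer toward the sediment surface.
941 − 10 false = 931 true varves after the volcanic ash layer.
The varve at the sediment surface is 2021 CE, so the volcanic ash layer dates to 2021 − 931 = 1090 CE.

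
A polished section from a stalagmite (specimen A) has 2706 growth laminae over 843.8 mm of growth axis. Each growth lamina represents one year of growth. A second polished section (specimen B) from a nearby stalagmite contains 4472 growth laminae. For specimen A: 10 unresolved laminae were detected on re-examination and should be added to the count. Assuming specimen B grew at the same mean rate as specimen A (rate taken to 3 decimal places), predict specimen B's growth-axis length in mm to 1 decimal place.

1390.8 mm

Specimen A: adjusted count: 2706 + 10 = 2716 growth laminae.
A: Mean rate = 843.8 mm / 2716 years ≈ 0.311 mm/year.
For B, 0.311 mm/year × 4472 years = 1390.8 mm.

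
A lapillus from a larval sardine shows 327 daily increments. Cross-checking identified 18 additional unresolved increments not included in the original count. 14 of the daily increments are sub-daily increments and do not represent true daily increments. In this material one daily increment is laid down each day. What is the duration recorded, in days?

331 days

Adjusted count: 327 − 14 + 18 = 331 daily increments.
One daily increment per day makes the duration 331 days.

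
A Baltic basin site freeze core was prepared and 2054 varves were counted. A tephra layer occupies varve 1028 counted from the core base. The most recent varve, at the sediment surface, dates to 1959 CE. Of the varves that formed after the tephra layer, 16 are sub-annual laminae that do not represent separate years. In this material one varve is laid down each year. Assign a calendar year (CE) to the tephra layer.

949 CE

2054 − 1028 = 1026 varves lie beyond the tephra layer toward the sediment surface.
Excluding 16 false varves: 1026 − 16 = 1010.
Counting back 1010 years from 1959 CE places the tephra layer in 1959 − 1010 = 949 CE.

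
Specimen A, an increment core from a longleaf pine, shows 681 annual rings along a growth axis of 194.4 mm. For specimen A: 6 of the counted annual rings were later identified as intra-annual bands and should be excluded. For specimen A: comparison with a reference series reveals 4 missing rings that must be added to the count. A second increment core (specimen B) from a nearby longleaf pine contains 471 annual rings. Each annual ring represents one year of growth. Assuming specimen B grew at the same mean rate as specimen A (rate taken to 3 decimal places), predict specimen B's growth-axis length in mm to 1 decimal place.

Specimen A: after corrections the count is 681 − 6 + 4 = 679 annual rings.
A: Extension rate ≈ 194.4 / 679 = 0.286 mm/yr.
For B, 0.286 mm/year × 471 years = 134.7 mm.

134.7 mm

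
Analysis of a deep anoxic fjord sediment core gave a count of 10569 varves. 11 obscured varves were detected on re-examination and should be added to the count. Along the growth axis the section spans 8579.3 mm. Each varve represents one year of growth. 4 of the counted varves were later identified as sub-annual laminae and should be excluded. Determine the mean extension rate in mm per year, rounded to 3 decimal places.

Correcting the raw count gives 10569 − 4 + 11 = 10576 true varves.
8579.3 mm over 10576 years gives 8579.3 / 10576 ≈ 0.811 mm per year.

0.811 mm per year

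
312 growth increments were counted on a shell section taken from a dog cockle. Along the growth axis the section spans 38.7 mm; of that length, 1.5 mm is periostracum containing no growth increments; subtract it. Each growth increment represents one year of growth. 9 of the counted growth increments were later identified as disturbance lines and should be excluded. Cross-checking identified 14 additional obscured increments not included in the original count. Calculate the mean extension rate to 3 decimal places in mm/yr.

0.117 mm/yr

After corrections the count is 312 − 9 + 14 = 317 growth increments.
The growth record spans 38.7 − 1.5 = 37.2 mm.
37.2 mm over 317 years gives 37.2 / 317 ≈ 0.117 mm/yr.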